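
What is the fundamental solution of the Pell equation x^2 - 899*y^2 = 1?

First expand sqrt(899) as a continued fraction. With x_i = (sqrt(899) + m_i)/d_i and (m_0, d_0) = (0, 1): a_0 = floor(sqrt(899)) = 29, since 29^2 = 841 <= 899 < 900 = 30^2.
Iterate m_{i+1} = d_i*a_i - m_i, d_{i+1} = (899 - m_{i+1}^2)/d_i, a_{i+1} = floor((a_0 + m_{i+1})/d_{i+1}):
  m_1 = 1*29 - 0 = 29, d_1 = (899 - 29^2)/1 = 58/1 = 58, a_1 = floor((29 + 29)/58) = 1.
  m_2 = 58*1 - 29 = 29, d_2 = (899 - 29^2)/58 = 58/58 = 1, a_2 = floor((29 + 29)/1) = 58.
  m_3 = 1*58 - 29 = 29, d_3 = (899 - 29^2)/1 = 58/1 = 58: (m_3, d_3) = (m_1, d_1) = (29, 58), so from here the quotients repeat a_1, a_2; the period length is 2.
So sqrt(899) = [29; (1, 58)] with period length k = 2.
k is even, so the fundamental solution of x^2 - 899y^2 = 1 is (p_{k-1}, q_{k-1}) = (p_1, q_1); compute convergents through index 1.
Convergents (p_i = a_i*p_{i-1} + p_{i-2}, q_i = a_i*q_{i-1} + q_{i-2} with p_{-2}=0, p_{-1}=1, q_{-2}=1, q_{-1}=0):
  i=0: a_0=29, p_0 = 29*1 + 0 = 29, q_0 = 29*0 + 1 = 1.
  i=1: a_1=1, p_1 = 1*29 + 1 = 30, q_1 = 1*1 + 0 = 1.
Check: 30^2 - 899*1^2 = 900 - 899 = 1, so (x, y) = (30, 1) solves the equation, and by the theorem it is the least positive solution.

(x, y) = (30, 1)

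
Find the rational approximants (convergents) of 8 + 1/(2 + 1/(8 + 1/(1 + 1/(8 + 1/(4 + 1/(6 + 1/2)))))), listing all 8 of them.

Using the convergent recurrence p_i = a_i*p_{i-1} + p_{i-2}, q_i = a_i*q_{i-1} + q_{i-2} with p_{-2}=0, p_{-1}=1, q_{-2}=1, q_{-1}=0:
  i=0: a_0=8, p_0 = 8*1 + 0 = 8, q_0 = 8*0 + 1 = 1.
  i=1: a_1=2, p_1 = 2*8 + 1 = 17, q_1 = 2*1 + 0 = 2.
  i=2: a_2=8, p_2 = 8*17 + 8 = 144, q_2 = 8*2 + 1 = 17.
  i=3: a_3=1, p_3 = 1*144 + 17 = 161, q_3 = 1*17 + 2 = 19.
  i=4: a_4=8, p_4 = 8*161 + 144 = 1432, q_4 = 8*19 + 17 = 169.
  i=5: a_5=4, p_5 = 4*1432 + 161 = 5889, q_5 = 4*169 + 19 = 695.
  i=6: a_6=6, p_6 = 6*5889 + 1432 = 36766, q_6 = 6*695 + 169 = 4339.
  i=7: a_7=2, p_7 = 2*36766 + 5889 = 79421, q_7 = 2*4339 + 695 = 9373.

8/1, 17/2, 144/17, 161/19, 1432/169, 5889/695, 36766/4339, 79421/9373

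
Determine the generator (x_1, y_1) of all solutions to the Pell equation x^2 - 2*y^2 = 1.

First expand sqrt(2) as a continued fraction. With x_i = (sqrt(2) + m_i)/d_i and (m_0, d_0) = (0, 1): a_0 = floor(sqrt(2)) = 1, since 1^2 = 1 <= 2 < 4 = 2^2.
Iterate m_{i+1} = d_i*a_i - m_i, d_{i+1} = (2 - m_{i+1}^2)/d_i, a_{i+1} = floor((a_0 + m_{i+1})/d_{i+1}):
  m_1 = 1*1 - 0 = 1, d_1 = (2 - 1^2)/1 = 1/1 = 1, a_1 = floor((1 + 1)/1) = 2.
  m_2 = 1*2 - 1 = 1, d_2 = (2 - 1^2)/1 = 1/1 = 1: (m_2, d_2) = (m_1, d_1) = (1, 1), so from here the quotient a_1 repeats; the period length is 1.
So sqrt(2) = [1; (2)] with period length k = 1.
k is odd, so (p_{k-1}, q_{k-1}) only solves x^2 - 2y^2 = -1 and the fundamental solution of x^2 - 2y^2 = 1 is (p_{2k-1}, q_{2k-1}) = (p_1, q_1); compute convergents through index 1, running through the period twice.
Convergents (p_i = a_i*p_{i-1} + p_{i-2}, q_i = a_i*q_{i-1} + q_{i-2} with p_{-2}=0, p_{-1}=1, q_{-2}=1, q_{-1}=0):
  i=0: a_0=1, p_0 = 1*1 + 0 = 1, q_0 = 1*0 + 1 = 1.
  i=1: a_1=2, p_1 = 2*1 + 1 = 3, q_1 = 2*1 + 0 = 2.
Indeed p_0^2 - 2*q_0^2 = 1 - 2 = -1, not +1.
Check: 3^2 - 2*2^2 = 9 - 8 = 1, so (x, y) = (3, 2) solves the equation, and by the theorem it is the least positive solution.

(x, y) = (3, 2)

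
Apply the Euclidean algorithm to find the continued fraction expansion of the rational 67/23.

Run the Euclidean algorithm on 67 and 23; the successive quotients are the partial quotients a_0, a_1, ... (each step inverts the fractional part left over by the previous one):
  67 = 2*23 + 21, so a_0 = 2.
  23 = 1*21 + 2, so a_1 = 1.
  21 = 10*2 + 1, so a_2 = 10.
  2 = 2*1 + 0, so a_3 = 2.
The remainder reaches 0 after 4 divisions, so the expansion has 4 partial quotients, read off in order.

[2; 1, 10, 2]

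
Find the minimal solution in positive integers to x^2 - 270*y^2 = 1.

First expand sqrt(270) as a continued fraction. With x_i = (sqrt(270) + m_i)/d_i and (m_0, d_0) = (0, 1): a_0 = floor(sqrt(270)) = 16, since 16^2 = 256 <= 270 < 289 = 17^2.
Iterate m_{i+1} = d_i*a_i - m_i, d_{i+1} = (270 - m_{i+1}^2)/d_i, a_{i+1} = floor((a_0 + m_{i+1})/d_{i+1}):
  m_1 = 1*16 - 0 = 16, d_1 = (270 - 16^2)/1 = 14/1 = 14, a_1 = floor((16 + 16)/14) = 2.
  m_2 = 14*2 - 16 = 12, d_2 = (270 - 12^2)/14 = 126/14 = 9, a_2 = floor((16 + 12)/9) = 3.
  m_3 = 9*3 - 12 = 15, d_3 = (270 - 15^2)/9 = 45/9 = 5, a_3 = floor((16 + 15)/5) = 6.
  m_4 = 5*6 - 15 = 15, d_4 = (270 - 15^2)/5 = 45/5 = 9, a_4 = floor((16 + 15)/9) = 3.
  m_5 = 9*3 - 15 = 12, d_5 = (270 - 12^2)/9 = 126/9 = 14, a_5 = floor((16 + 12)/14) = 2.
  m_6 = 14*2 - 12 = 16, d_6 = (270 - 16^2)/14 = 14/14 = 1, a_6 = floor((16 + 16)/1) = 32.
  m_7 = 1*32 - 16 = 16, d_7 = (270 - 16^2)/1 = 14/1 = 14: (m_7, d_7) = (m_1, d_1) = (16, 14), so from here the quotients repeat a_1, ..., a_6; the period length is 6.
So sqrt(270) = [16; (2, 3, 6, 3, 2, 32)] with period length k = 6.
k is even, so the fundamental solution of x^2 - 270y^2 = 1 is (p_{k-1}, q_{k-1}) = (p_5, q_5); compute convergents through index 5.
Convergents (p_i = a_i*p_{i-1} + p_{i-2}, q_i = a_i*q_{i-1} + q_{i-2} with p_{-2}=0, p_{-1}=1, q_{-2}=1, q_{-1}=0):
  i=0: a_0=16, p_0 = 16*1 + 0 = 16, q_0 = 16*0 + 1 = 1.
  i=1: a_1=2, p_1 = 2*16 + 1 = 33, q_1 = 2*1 + 0 = 2.
  i=2: a_2=3, p_2 = 3*33 + 16 = 115, q_2 = 3*2 + 1 = 7.
  i=3: a_3=6, p_3 = 6*115 + 33 = 723, q_3 = 6*7 + 2 = 44.
  i=4: a_4=3, p_4 = 3*723 + 115 = 2284, q_4 = 3*44 + 7 = 139.
  i=5: a_5=2, p_5 = 2*2284 + 723 = 5291, q_5 = 2*139 + 44 = 322.
Check: 5291^2 - 270*322^2 = 27994681 - 27994680 = 1, so (x, y) = (5291, 322) solves the equation, and by the theorem it is the least positive solution.

(x, y) = (5291, 322)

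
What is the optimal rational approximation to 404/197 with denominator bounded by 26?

41/20

Expand x = 404/197 as a continued fraction with the Euclidean algorithm:
  404 = 2*197 + 10, so a_0 = 2.
  197 = 19*10 + 7, so a_1 = 19.
  10 = 1*7 + 3, so a_2 = 1.
  7 = 2*3 + 1, so a_3 = 2.
  3 = 3*1 + 0, so a_4 = 3.
so x = [2; 19, 1, 2, 3].
Convergents (p_i = a_i*p_{i-1} + p_{i-2}, q_i = a_i*q_{i-1} + q_{i-2} with p_{-2}=0, p_{-1}=1, q_{-2}=1, q_{-1}=0), until the denominator exceeds 26:
  i=0: a_0=2, p_0 = 2*1 + 0 = 2, q_0 = 2*0 + 1 = 1.
  i=1: a_1=19, p_1 = 19*2 + 1 = 39, q_1 = 19*1 + 0 = 19.
  i=2: a_2=1, p_2 = 1*39 + 2 = 41, q_2 = 1*19 + 1 = 20.
  i=3: a_3=2, p_3 = 2*41 + 39 = 121, q_3 = 2*20 + 19 = 59.
q_3 = 59 > 26, so the last convergent with denominator <= 26 is p_2/q_2 = 41/20.
The closest fraction with denominator <= 26 is either p_2/q_2 or the intermediate fraction (k*p_2 + p_1)/(k*q_2 + q_1) with the largest k >= 1 whose denominator stays <= 26; these approach x as k grows, and every other convergent or intermediate fraction in range is farther away.
Largest k: floor((26 - q_1)/q_2) = floor((26 - 19)/20) = 0.
Since k = 0, no intermediate fraction beyond p_2/q_2 has denominator <= 26, so the convergent 41/20 is the closest (its error is |404*20 - 41*197|/(197*20) = 3/3940).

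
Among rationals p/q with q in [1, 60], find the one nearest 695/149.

Expand x = 695/149 as a continued fraction with the Euclidean algorithm:
  695 = 4*149 + 99, so a_0 = 4.
  149 = 1*99 + 50, so a_1 = 1.
  99 = 1*50 + 49, so a_2 = 1.
  50 = 1*49 + 1, so a_3 = 1.
  49 = 49*1 + 0, so a_4 = 49.
so x = [4; 1, 1, 1, 49].
Convergents (p_i = a_i*p_{i-1} + p_{i-2}, q_i = a_i*q_{i-1} + q_{i-2} with p_{-2}=0, p_{-1}=1, q_{-2}=1, q_{-1}=0), until the denominator exceeds 60:
  i=0: a_0=4, p_0 = 4*1 + 0 = 4, q_0 = 4*0 + 1 = 1.
  i=1: a_1=1, p_1 = 1*4 + 1 = 5, q_1 = 1*1 + 0 = 1.
  i=2: a_2=1, p_2 = 1*5 + 4 = 9, q_2 = 1*1 + 1 = 2.
  i=3: a_3=1, p_3 = 1*9 + 5 = 14, q_3 = 1*2 + 1 = 3.
  i=4: a_4=49, p_4 = 49*14 + 9 = 695, q_4 = 49*3 + 2 = 149.
q_4 = 149 > 60, so the last convergent with denominator <= 60 is p_3/q_3 = 14/3.
The closest fraction with denominator <= 60 is either p_3/q_3 or the intermediate fraction (k*p_3 + p_2)/(k*q_3 + q_2) with the largest k >= 1 whose denominator stays <= 60; these approach x as k grows, and every other convergent or intermediate fraction in range is farther away.
Largest k: floor((60 - q_2)/q_3) = floor((60 - 2)/3) = 19.
That gives (19*14 + 9)/(19*3 + 2) = 275/59.
Compare the errors: |x - 14/3| = |695*3 - 14*149|/(149*3) = 1/447, and |x - 275/59| = |695*59 - 275*149|/(149*59) = 30/8791.
Cross-multiplying, 1*8791 = 8791 < 13410 = 30*447, so 1/447 is smaller: the convergent 14/3 is closer to x than 275/59.

14/3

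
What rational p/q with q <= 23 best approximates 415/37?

258/23

Expand x = 415/37 as a continued fraction with the Euclidean algorithm:
  415 = 11*37 + 8, so a_0 = 11.
  37 = 4*8 + 5, so a_1 = 4.
  8 = 1*5 + 3, so a_2 = 1.
  5 = 1*3 + 2, so a_3 = 1.
  3 = 1*2 + 1, so a_4 = 1.
  2 = 2*1 + 0, so a_5 = 2.
so x = [11; 4, 1, 1, 1, 2].
Convergents (p_i = a_i*p_{i-1} + p_{i-2}, q_i = a_i*q_{i-1} + q_{i-2} with p_{-2}=0, p_{-1}=1, q_{-2}=1, q_{-1}=0), until the denominator exceeds 23:
  i=0: a_0=11, p_0 = 11*1 + 0 = 11, q_0 = 11*0 + 1 = 1.
  i=1: a_1=4, p_1 = 4*11 + 1 = 45, q_1 = 4*1 + 0 = 4.
  i=2: a_2=1, p_2 = 1*45 + 11 = 56, q_2 = 1*4 + 1 = 5.
  i=3: a_3=1, p_3 = 1*56 + 45 = 101, q_3 = 1*5 + 4 = 9.
  i=4: a_4=1, p_4 = 1*101 + 56 = 157, q_4 = 1*9 + 5 = 14.
  i=5: a_5=2, p_5 = 2*157 + 101 = 415, q_5 = 2*14 + 9 = 37.
q_5 = 37 > 23, so the last convergent with denominator <= 23 is p_4/q_4 = 157/14.
The closest fraction with denominator <= 23 is either p_4/q_4 or the intermediate fraction (k*p_4 + p_3)/(k*q_4 + q_3) with the largest k >= 1 whose denominator stays <= 23; these approach x as k grows, and every other convergent or intermediate fraction in range is farther away.
Largest k: floor((23 - q_3)/q_4) = floor((23 - 9)/14) = 1.
That gives (1*157 + 101)/(1*14 + 9) = 258/23.
Compare the errors: |x - 157/14| = |415*14 - 157*37|/(37*14) = 1/518, and |x - 258/23| = |415*23 - 258*37|/(37*23) = 1/851.
Cross-multiplying, 1*518 = 518 < 851 = 1*851, so 1/851 is smaller: the intermediate fraction 258/23 is closer to x than 157/14.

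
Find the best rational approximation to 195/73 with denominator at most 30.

8/3

Expand x = 195/73 as a continued fraction with the Euclidean algorithm:
  195 = 2*73 + 49, so a_0 = 2.
  73 = 1*49 + 24, so a_1 = 1.
  49 = 2*24 + 1, so a_2 = 2.
  24 = 24*1 + 0, so a_3 = 24.
so x = [2; 1, 2, 24].
Convergents (p_i = a_i*p_{i-1} + p_{i-2}, q_i = a_i*q_{i-1} + q_{i-2} with p_{-2}=0, p_{-1}=1, q_{-2}=1, q_{-1}=0), until the denominator exceeds 30:
  i=0: a_0=2, p_0 = 2*1 + 0 = 2, q_0 = 2*0 + 1 = 1.
  i=1: a_1=1, p_1 = 1*2 + 1 = 3, q_1 = 1*1 + 0 = 1.
  i=2: a_2=2, p_2 = 2*3 + 2 = 8, q_2 = 2*1 + 1 = 3.
  i=3: a_3=24, p_3 = 24*8 + 3 = 195, q_3 = 24*3 + 1 = 73.
q_3 = 73 > 30, so the last convergent with denominator <= 30 is p_2/q_2 = 8/3.
The closest fraction with denominator <= 30 is either p_2/q_2 or the intermediate fraction (k*p_2 + p_1)/(k*q_2 + q_1) with the largest k >= 1 whose denominator stays <= 30; these approach x as k grows, and every other convergent or intermediate fraction in range is farther away.
Largest k: floor((30 - q_1)/q_2) = floor((30 - 1)/3) = 9.
That gives (9*8 + 3)/(9*3 + 1) = 75/28.
Compare the errors: |x - 8/3| = |195*3 - 8*73|/(73*3) = 1/219, and |x - 75/28| = |195*28 - 75*73|/(73*28) = 15/2044.
Cross-multiplying, 1*2044 = 2044 < 3285 = 15*219, so 1/219 is smaller: the convergent 8/3 is closer to x than 75/28.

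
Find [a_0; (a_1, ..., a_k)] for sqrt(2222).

Write x_i = (sqrt(2222) + m_i)/d_i with (m_0, d_0) = (0, 1). a_0 = floor(sqrt(2222)) = 47, since 47^2 = 2209 <= 2222 < 2304 = 48^2.
Iterate m_{i+1} = d_i*a_i - m_i, d_{i+1} = (2222 - m_{i+1}^2)/d_i, a_{i+1} = floor((a_0 + m_{i+1})/d_{i+1}):
  m_1 = 1*47 - 0 = 47, d_1 = (2222 - 47^2)/1 = 13/1 = 13, a_1 = floor((47 + 47)/13) = 7.
  m_2 = 13*7 - 47 = 44, d_2 = (2222 - 44^2)/13 = 286/13 = 22, a_2 = floor((47 + 44)/22) = 4.
  m_3 = 22*4 - 44 = 44, d_3 = (2222 - 44^2)/22 = 286/22 = 13, a_3 = floor((47 + 44)/13) = 7.
  m_4 = 13*7 - 44 = 47, d_4 = (2222 - 47^2)/13 = 13/13 = 1, a_4 = floor((47 + 47)/1) = 94.
  m_5 = 1*94 - 47 = 47, d_5 = (2222 - 47^2)/1 = 13/1 = 13: (m_5, d_5) = (m_1, d_1) = (47, 13), so from here the quotients repeat a_1, ..., a_4; the period length is 4.
Hence the expansion of sqrt(2222) is a_0 = 47 followed by the repeating block 7, 4, 7, 94 (period 4).

[47; (7, 4, 7, 94)]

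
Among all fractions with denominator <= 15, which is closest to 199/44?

Expand x = 199/44 as a continued fraction with the Euclidean algorithm:
  199 = 4*44 + 23, so a_0 = 4.
  44 = 1*23 + 21, so a_1 = 1.
  23 = 1*21 + 2, so a_2 = 1.
  21 = 10*2 + 1, so a_3 = 10.
  2 = 2*1 + 0, so a_4 = 2.
so x = [4; 1, 1, 10, 2].
Convergents (p_i = a_i*p_{i-1} + p_{i-2}, q_i = a_i*q_{i-1} + q_{i-2} with p_{-2}=0, p_{-1}=1, q_{-2}=1, q_{-1}=0), until the denominator exceeds 15:
  i=0: a_0=4, p_0 = 4*1 + 0 = 4, q_0 = 4*0 + 1 = 1.
  i=1: a_1=1, p_1 = 1*4 + 1 = 5, q_1 = 1*1 + 0 = 1.
  i=2: a_2=1, p_2 = 1*5 + 4 = 9, q_2 = 1*1 + 1 = 2.
  i=3: a_3=10, p_3 = 10*9 + 5 = 95, q_3 = 10*2 + 1 = 21.
q_3 = 21 > 15, so the last convergent with denominator <= 15 is p_2/q_2 = 9/2.
The closest fraction with denominator <= 15 is either p_2/q_2 or the intermediate fraction (k*p_2 + p_1)/(k*q_2 + q_1) with the largest k >= 1 whose denominator stays <= 15; these approach x as k grows, and every other convergent or intermediate fraction in range is farther away.
Largest k: floor((15 - q_1)/q_2) = floor((15 - 1)/2) = 7.
That gives (7*9 + 5)/(7*2 + 1) = 68/15.
Compare the errors: |x - 9/2| = |199*2 - 9*44|/(44*2) = 2/88, and |x - 68/15| = |199*15 - 68*44|/(44*15) = 7/660.
Cross-multiplying, 7*88 = 616 < 1320 = 2*660, so 7/660 is smaller: the intermediate fraction 68/15 is closer to x than 9/2.

68/15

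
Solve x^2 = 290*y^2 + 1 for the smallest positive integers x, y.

First expand sqrt(290) as a continued fraction. With x_i = (sqrt(290) + m_i)/d_i and (m_0, d_0) = (0, 1): a_0 = floor(sqrt(290)) = 17, since 17^2 = 289 <= 290 < 324 = 18^2.
Iterate m_{i+1} = d_i*a_i - m_i, d_{i+1} = (290 - m_{i+1}^2)/d_i, a_{i+1} = floor((a_0 + m_{i+1})/d_{i+1}):
  m_1 = 1*17 - 0 = 17, d_1 = (290 - 17^2)/1 = 1/1 = 1, a_1 = floor((17 + 17)/1) = 34.
  m_2 = 1*34 - 17 = 17, d_2 = (290 - 17^2)/1 = 1/1 = 1: (m_2, d_2) = (m_1, d_1) = (17, 1), so from here the quotient a_1 repeats; the period length is 1.
So sqrt(290) = [17; (34)] with period length k = 1.
k is odd, so (p_{k-1}, q_{k-1}) only solves x^2 - 290y^2 = -1 and the fundamental solution of x^2 - 290y^2 = 1 is (p_{2k-1}, q_{2k-1}) = (p_1, q_1); compute convergents through index 1, running through the period twice.
Convergents (p_i = a_i*p_{i-1} + p_{i-2}, q_i = a_i*q_{i-1} + q_{i-2} with p_{-2}=0, p_{-1}=1, q_{-2}=1, q_{-1}=0):
  i=0: a_0=17, p_0 = 17*1 + 0 = 17, q_0 = 17*0 + 1 = 1.
  i=1: a_1=34, p_1 = 34*17 + 1 = 579, q_1 = 34*1 + 0 = 34.
Indeed p_0^2 - 290*q_0^2 = 289 - 290 = -1, not +1.
Check: 579^2 - 290*34^2 = 335241 - 335240 = 1, so (x, y) = (579, 34) solves the equation, and by the theorem it is the least positive solution.

(x, y) = (579, 34)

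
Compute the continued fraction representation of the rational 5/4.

[1; 4]

Run the Euclidean algorithm on 5 and 4; the successive quotients are the partial quotients a_0, a_1, ... (each step inverts the fractional part left over by the previous one):
  5 = 1*4 + 1, so a_0 = 1.
  4 = 4*1 + 0, so a_1 = 4.
The remainder reaches 0 after 2 divisions, so the expansion has 2 partial quotients, read off in order.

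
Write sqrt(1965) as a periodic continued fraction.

Write x_i = (sqrt(1965) + m_i)/d_i with (m_0, d_0) = (0, 1). a_0 = floor(sqrt(1965)) = 44, since 44^2 = 1936 <= 1965 < 2025 = 45^2.
Iterate m_{i+1} = d_i*a_i - m_i, d_{i+1} = (1965 - m_{i+1}^2)/d_i, a_{i+1} = floor((a_0 + m_{i+1})/d_{i+1}):
  m_1 = 1*44 - 0 = 44, d_1 = (1965 - 44^2)/1 = 29/1 = 29, a_1 = floor((44 + 44)/29) = 3.
  m_2 = 29*3 - 44 = 43, d_2 = (1965 - 43^2)/29 = 116/29 = 4, a_2 = floor((44 + 43)/4) = 21.
  m_3 = 4*21 - 43 = 41, d_3 = (1965 - 41^2)/4 = 284/4 = 71, a_3 = floor((44 + 41)/71) = 1.
  m_4 = 71*1 - 41 = 30, d_4 = (1965 - 30^2)/71 = 1065/71 = 15, a_4 = floor((44 + 30)/15) = 4.
  m_5 = 15*4 - 30 = 30, d_5 = (1965 - 30^2)/15 = 1065/15 = 71, a_5 = floor((44 + 30)/71) = 1.
  m_6 = 71*1 - 30 = 41, d_6 = (1965 - 41^2)/71 = 284/71 = 4, a_6 = floor((44 + 41)/4) = 21.
  m_7 = 4*21 - 41 = 43, d_7 = (1965 - 43^2)/4 = 116/4 = 29, a_7 = floor((44 + 43)/29) = 3.
  m_8 = 29*3 - 43 = 44, d_8 = (1965 - 44^2)/29 = 29/29 = 1, a_8 = floor((44 + 44)/1) = 88.
  m_9 = 1*88 - 44 = 44, d_9 = (1965 - 44^2)/1 = 29/1 = 29: (m_9, d_9) = (m_1, d_1) = (44, 29), so from here the quotients repeat a_1, ..., a_8; the period length is 8.
Hence the expansion of sqrt(1965) is a_0 = 44 followed by the repeating block 3, 21, 1, 4, 1, 21, 3, 88 (period 8).

[44; (3, 21, 1, 4, 1, 21, 3, 88)]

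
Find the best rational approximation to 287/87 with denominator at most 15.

Expand x = 287/87 as a continued fraction with the Euclidean algorithm:
  287 = 3*87 + 26, so a_0 = 3.
  87 = 3*26 + 9, so a_1 = 3.
  26 = 2*9 + 8, so a_2 = 2.
  9 = 1*8 + 1, so a_3 = 1.
  8 = 8*1 + 0, so a_4 = 8.
so x = [3; 3, 2, 1, 8].
Convergents (p_i = a_i*p_{i-1} + p_{i-2}, q_i = a_i*q_{i-1} + q_{i-2} with p_{-2}=0, p_{-1}=1, q_{-2}=1, q_{-1}=0), until the denominator exceeds 15:
  i=0: a_0=3, p_0 = 3*1 + 0 = 3, q_0 = 3*0 + 1 = 1.
  i=1: a_1=3, p_1 = 3*3 + 1 = 10, q_1 = 3*1 + 0 = 3.
  i=2: a_2=2, p_2 = 2*10 + 3 = 23, q_2 = 2*3 + 1 = 7.
  i=3: a_3=1, p_3 = 1*23 + 10 = 33, q_3 = 1*7 + 3 = 10.
  i=4: a_4=8, p_4 = 8*33 + 23 = 287, q_4 = 8*10 + 7 = 87.
q_4 = 87 > 15, so the last convergent with denominator <= 15 is p_3/q_3 = 33/10.
The closest fraction with denominator <= 15 is either p_3/q_3 or the intermediate fraction (k*p_3 + p_2)/(k*q_3 + q_2) with the largest k >= 1 whose denominator stays <= 15; these approach x as k grows, and every other convergent or intermediate fraction in range is farther away.
Largest k: floor((15 - q_2)/q_3) = floor((15 - 7)/10) = 0.
Since k = 0, no intermediate fraction beyond p_3/q_3 has denominator <= 15, so the convergent 33/10 is the closest (its error is |287*10 - 33*87|/(87*10) = 1/870).

33/10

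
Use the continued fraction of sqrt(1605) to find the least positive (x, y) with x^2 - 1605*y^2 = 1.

First expand sqrt(1605) as a continued fraction. With x_i = (sqrt(1605) + m_i)/d_i and (m_0, d_0) = (0, 1): a_0 = floor(sqrt(1605)) = 40, since 40^2 = 1600 <= 1605 < 1681 = 41^2.
Iterate m_{i+1} = d_i*a_i - m_i, d_{i+1} = (1605 - m_{i+1}^2)/d_i, a_{i+1} = floor((a_0 + m_{i+1})/d_{i+1}):
  m_1 = 1*40 - 0 = 40, d_1 = (1605 - 40^2)/1 = 5/1 = 5, a_1 = floor((40 + 40)/5) = 16.
  m_2 = 5*16 - 40 = 40, d_2 = (1605 - 40^2)/5 = 5/5 = 1, a_2 = floor((40 + 40)/1) = 80.
  m_3 = 1*80 - 40 = 40, d_3 = (1605 - 40^2)/1 = 5/1 = 5: (m_3, d_3) = (m_1, d_1) = (40, 5), so from here the quotients repeat a_1, a_2; the period length is 2.
So sqrt(1605) = [40; (16, 80)] with period length k = 2.
k is even, so the fundamental solution of x^2 - 1605y^2 = 1 is (p_{k-1}, q_{k-1}) = (p_1, q_1); compute convergents through index 1.
Convergents (p_i = a_i*p_{i-1} + p_{i-2}, q_i = a_i*q_{i-1} + q_{i-2} with p_{-2}=0, p_{-1}=1, q_{-2}=1, q_{-1}=0):
  i=0: a_0=40, p_0 = 40*1 + 0 = 40, q_0 = 40*0 + 1 = 1.
  i=1: a_1=16, p_1 = 16*40 + 1 = 641, q_1 = 16*1 + 0 = 16.
Check: 641^2 - 1605*16^2 = 410881 - 410880 = 1, so (x, y) = (641, 16) solves the equation, and by the theorem it is the least positive solution.

(x, y) = (641, 16)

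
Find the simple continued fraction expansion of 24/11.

Run the Euclidean algorithm on 24 and 11; the successive quotients are the partial quotients a_0, a_1, ... (each step inverts the fractional part left over by the previous one):
  24 = 2*11 + 2, so a_0 = 2.
  11 = 5*2 + 1, so a_1 = 5.
  2 = 2*1 + 0, so a_2 = 2.
The remainder reaches 0 after 3 divisions, so the expansion has 3 partial quotients, read off in order.

[2; 5, 2]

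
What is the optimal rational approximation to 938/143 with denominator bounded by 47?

164/25

Expand x = 938/143 as a continued fraction with the Euclidean algorithm:
  938 = 6*143 + 80, so a_0 = 6.
  143 = 1*80 + 63, so a_1 = 1.
  80 = 1*63 + 17, so a_2 = 1.
  63 = 3*17 + 12, so a_3 = 3.
  17 = 1*12 + 5, so a_4 = 1.
  12 = 2*5 + 2, so a_5 = 2.
  5 = 2*2 + 1, so a_6 = 2.
  2 = 2*1 + 0, so a_7 = 2.
so x = [6; 1, 1, 3, 1, 2, 2, 2].
Convergents (p_i = a_i*p_{i-1} + p_{i-2}, q_i = a_i*q_{i-1} + q_{i-2} with p_{-2}=0, p_{-1}=1, q_{-2}=1, q_{-1}=0), until the denominator exceeds 47:
  i=0: a_0=6, p_0 = 6*1 + 0 = 6, q_0 = 6*0 + 1 = 1.
  i=1: a_1=1, p_1 = 1*6 + 1 = 7, q_1 = 1*1 + 0 = 1.
  i=2: a_2=1, p_2 = 1*7 + 6 = 13, q_2 = 1*1 + 1 = 2.
  i=3: a_3=3, p_3 = 3*13 + 7 = 46, q_3 = 3*2 + 1 = 7.
  i=4: a_4=1, p_4 = 1*46 + 13 = 59, q_4 = 1*7 + 2 = 9.
  i=5: a_5=2, p_5 = 2*59 + 46 = 164, q_5 = 2*9 + 7 = 25.
  i=6: a_6=2, p_6 = 2*164 + 59 = 387, q_6 = 2*25 + 9 = 59.
q_6 = 59 > 47, so the last convergent with denominator <= 47 is p_5/q_5 = 164/25.
The closest fraction with denominator <= 47 is either p_5/q_5 or the intermediate fraction (k*p_5 + p_4)/(k*q_5 + q_4) with the largest k >= 1 whose denominator stays <= 47; these approach x as k grows, and every other convergent or intermediate fraction in range is farther away.
Largest k: floor((47 - q_4)/q_5) = floor((47 - 9)/25) = 1.
That gives (1*164 + 59)/(1*25 + 9) = 223/34.
Compare the errors: |x - 164/25| = |938*25 - 164*143|/(143*25) = 2/3575, and |x - 223/34| = |938*34 - 223*143|/(143*34) = 3/4862.
Cross-multiplying, 2*4862 = 9724 < 10725 = 3*3575, so 2/3575 is smaller: the convergent 164/25 is closer to x than 223/34.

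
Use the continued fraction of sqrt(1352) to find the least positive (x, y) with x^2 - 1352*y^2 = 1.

(x, y) = (114243, 3107)

First expand sqrt(1352) as a continued fraction. With x_i = (sqrt(1352) + m_i)/d_i and (m_0, d_0) = (0, 1): a_0 = floor(sqrt(1352)) = 36, since 36^2 = 1296 <= 1352 < 1369 = 37^2.
Iterate m_{i+1} = d_i*a_i - m_i, d_{i+1} = (1352 - m_{i+1}^2)/d_i, a_{i+1} = floor((a_0 + m_{i+1})/d_{i+1}):
  m_1 = 1*36 - 0 = 36, d_1 = (1352 - 36^2)/1 = 56/1 = 56, a_1 = floor((36 + 36)/56) = 1.
  m_2 = 56*1 - 36 = 20, d_2 = (1352 - 20^2)/56 = 952/56 = 17, a_2 = floor((36 + 20)/17) = 3.
  m_3 = 17*3 - 20 = 31, d_3 = (1352 - 31^2)/17 = 391/17 = 23, a_3 = floor((36 + 31)/23) = 2.
  m_4 = 23*2 - 31 = 15, d_4 = (1352 - 15^2)/23 = 1127/23 = 49, a_4 = floor((36 + 15)/49) = 1.
  m_5 = 49*1 - 15 = 34, d_5 = (1352 - 34^2)/49 = 196/49 = 4, a_5 = floor((36 + 34)/4) = 17.
  m_6 = 4*17 - 34 = 34, d_6 = (1352 - 34^2)/4 = 196/4 = 49, a_6 = floor((36 + 34)/49) = 1.
  m_7 = 49*1 - 34 = 15, d_7 = (1352 - 15^2)/49 = 1127/49 = 23, a_7 = floor((36 + 15)/23) = 2.
  m_8 = 23*2 - 15 = 31, d_8 = (1352 - 31^2)/23 = 391/23 = 17, a_8 = floor((36 + 31)/17) = 3.
  m_9 = 17*3 - 31 = 20, d_9 = (1352 - 20^2)/17 = 952/17 = 56, a_9 = floor((36 + 20)/56) = 1.
  m_10 = 56*1 - 20 = 36, d_10 = (1352 - 36^2)/56 = 56/56 = 1, a_10 = floor((36 + 36)/1) = 72.
  m_11 = 1*72 - 36 = 36, d_11 = (1352 - 36^2)/1 = 56/1 = 56: (m_11, d_11) = (m_1, d_1) = (36, 56), so from here the quotients repeat a_1, ..., a_10; the period length is 10.
So sqrt(1352) = [36; (1, 3, 2, 1, 17, 1, 2, 3, 1, 72)] with period length k = 10.
k is even, so the fundamental solution of x^2 - 1352y^2 = 1 is (p_{k-1}, q_{k-1}) = (p_9, q_9); compute convergents through index 9.
Convergents (p_i = a_i*p_{i-1} + p_{i-2}, q_i = a_i*q_{i-1} + q_{i-2} with p_{-2}=0, p_{-1}=1, q_{-2}=1, q_{-1}=0):
  i=0: a_0=36, p_0 = 36*1 + 0 = 36, q_0 = 36*0 + 1 = 1.
  i=1: a_1=1, p_1 = 1*36 + 1 = 37, q_1 = 1*1 + 0 = 1.
  i=2: a_2=3, p_2 = 3*37 + 36 = 147, q_2 = 3*1 + 1 = 4.
  i=3: a_3=2, p_3 = 2*147 + 37 = 331, q_3 = 2*4 + 1 = 9.
  i=4: a_4=1, p_4 = 1*331 + 147 = 478, q_4 = 1*9 + 4 = 13.
  i=5: a_5=17, p_5 = 17*478 + 331 = 8457, q_5 = 17*13 + 9 = 230.
  i=6: a_6=1, p_6 = 1*8457 + 478 = 8935, q_6 = 1*230 + 13 = 243.
  i=7: a_7=2, p_7 = 2*8935 + 8457 = 26327, q_7 = 2*243 + 230 = 716.
  i=8: a_8=3, p_8 = 3*26327 + 8935 = 87916, q_8 = 3*716 + 243 = 2391.
  i=9: a_9=1, p_9 = 1*87916 + 26327 = 114243, q_9 = 1*2391 + 716 = 3107.
Check: 114243^2 - 1352*3107^2 = 13051463049 - 13051463048 = 1, so (x, y) = (114243, 3107) solves the equation, and by the theorem it is the least positive solution.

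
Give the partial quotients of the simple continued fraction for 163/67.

Run the Euclidean algorithm on 163 and 67; the successive quotients are the partial quotients a_0, a_1, ... (each step inverts the fractional part left over by the previous one):
  163 = 2*67 + 29, so a_0 = 2.
  67 = 2*29 + 9, so a_1 = 2.
  29 = 3*9 + 2, so a_2 = 3.
  9 = 4*2 + 1, so a_3 = 4.
  2 = 2*1 + 0, so a_4 = 2.
The remainder reaches 0 after 5 divisions, so the expansion has 5 partial quotients, read off in order.

[2; 2, 3, 4, 2]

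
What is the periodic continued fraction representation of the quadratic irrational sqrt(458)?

[21; (2, 2, 42)]

Write x_i = (sqrt(458) + m_i)/d_i with (m_0, d_0) = (0, 1). a_0 = floor(sqrt(458)) = 21, since 21^2 = 441 <= 458 < 484 = 22^2.
Iterate m_{i+1} = d_i*a_i - m_i, d_{i+1} = (458 - m_{i+1}^2)/d_i, a_{i+1} = floor((a_0 + m_{i+1})/d_{i+1}):
  m_1 = 1*21 - 0 = 21, d_1 = (458 - 21^2)/1 = 17/1 = 17, a_1 = floor((21 + 21)/17) = 2.
  m_2 = 17*2 - 21 = 13, d_2 = (458 - 13^2)/17 = 289/17 = 17, a_2 = floor((21 + 13)/17) = 2.
  m_3 = 17*2 - 13 = 21, d_3 = (458 - 21^2)/17 = 17/17 = 1, a_3 = floor((21 + 21)/1) = 42.
  m_4 = 1*42 - 21 = 21, d_4 = (458 - 21^2)/1 = 17/1 = 17: (m_4, d_4) = (m_1, d_1) = (21, 17), so from here the quotients repeat a_1, ..., a_3; the period length is 3.
Hence the expansion of sqrt(458) is a_0 = 21 followed by the repeating block 2, 2, 42 (period 3).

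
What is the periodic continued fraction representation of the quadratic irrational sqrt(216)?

[14; (1, 2, 3, 2, 1, 28)]

Write x_i = (sqrt(216) + m_i)/d_i with (m_0, d_0) = (0, 1). a_0 = floor(sqrt(216)) = 14, since 14^2 = 196 <= 216 < 225 = 15^2.
Iterate m_{i+1} = d_i*a_i - m_i, d_{i+1} = (216 - m_{i+1}^2)/d_i, a_{i+1} = floor((a_0 + m_{i+1})/d_{i+1}):
  m_1 = 1*14 - 0 = 14, d_1 = (216 - 14^2)/1 = 20/1 = 20, a_1 = floor((14 + 14)/20) = 1.
  m_2 = 20*1 - 14 = 6, d_2 = (216 - 6^2)/20 = 180/20 = 9, a_2 = floor((14 + 6)/9) = 2.
  m_3 = 9*2 - 6 = 12, d_3 = (216 - 12^2)/9 = 72/9 = 8, a_3 = floor((14 + 12)/8) = 3.
  m_4 = 8*3 - 12 = 12, d_4 = (216 - 12^2)/8 = 72/8 = 9, a_4 = floor((14 + 12)/9) = 2.
  m_5 = 9*2 - 12 = 6, d_5 = (216 - 6^2)/9 = 180/9 = 20, a_5 = floor((14 + 6)/20) = 1.
  m_6 = 20*1 - 6 = 14, d_6 = (216 - 14^2)/20 = 20/20 = 1, a_6 = floor((14 + 14)/1) = 28.
  m_7 = 1*28 - 14 = 14, d_7 = (216 - 14^2)/1 = 20/1 = 20: (m_7, d_7) = (m_1, d_1) = (14, 20), so from here the quotients repeat a_1, ..., a_6; the period length is 6.
Hence the expansion of sqrt(216) is a_0 = 14 followed by the repeating block 1, 2, 3, 2, 1, 28 (period 6).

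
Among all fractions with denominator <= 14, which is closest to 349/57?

Expand x = 349/57 as a continued fraction with the Euclidean algorithm:
  349 = 6*57 + 7, so a_0 = 6.
  57 = 8*7 + 1, so a_1 = 8.
  7 = 7*1 + 0, so a_2 = 7.
so x = [6; 8, 7].
Convergents (p_i = a_i*p_{i-1} + p_{i-2}, q_i = a_i*q_{i-1} + q_{i-2} with p_{-2}=0, p_{-1}=1, q_{-2}=1, q_{-1}=0), until the denominator exceeds 14:
  i=0: a_0=6, p_0 = 6*1 + 0 = 6, q_0 = 6*0 + 1 = 1.
  i=1: a_1=8, p_1 = 8*6 + 1 = 49, q_1 = 8*1 + 0 = 8.
  i=2: a_2=7, p_2 = 7*49 + 6 = 349, q_2 = 7*8 + 1 = 57.
q_2 = 57 > 14, so the last convergent with denominator <= 14 is p_1/q_1 = 49/8.
The closest fraction with denominator <= 14 is either p_1/q_1 or the intermediate fraction (k*p_1 + p_0)/(k*q_1 + q_0) with the largest k >= 1 whose denominator stays <= 14; these approach x as k grows, and every other convergent or intermediate fraction in range is farther away.
Largest k: floor((14 - q_0)/q_1) = floor((14 - 1)/8) = 1.
That gives (1*49 + 6)/(1*8 + 1) = 55/9.
Compare the errors: |x - 49/8| = |349*8 - 49*57|/(57*8) = 1/456, and |x - 55/9| = |349*9 - 55*57|/(57*9) = 6/513.
Cross-multiplying, 1*513 = 513 < 2736 = 6*456, so 1/456 is smaller: the convergent 49/8 is closer to x than 55/9.

49/8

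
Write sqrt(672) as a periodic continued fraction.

Write x_i = (sqrt(672) + m_i)/d_i with (m_0, d_0) = (0, 1). a_0 = floor(sqrt(672)) = 25, since 25^2 = 625 <= 672 < 676 = 26^2.
Iterate m_{i+1} = d_i*a_i - m_i, d_{i+1} = (672 - m_{i+1}^2)/d_i, a_{i+1} = floor((a_0 + m_{i+1})/d_{i+1}):
  m_1 = 1*25 - 0 = 25, d_1 = (672 - 25^2)/1 = 47/1 = 47, a_1 = floor((25 + 25)/47) = 1.
  m_2 = 47*1 - 25 = 22, d_2 = (672 - 22^2)/47 = 188/47 = 4, a_2 = floor((25 + 22)/4) = 11.
  m_3 = 4*11 - 22 = 22, d_3 = (672 - 22^2)/4 = 188/4 = 47, a_3 = floor((25 + 22)/47) = 1.
  m_4 = 47*1 - 22 = 25, d_4 = (672 - 25^2)/47 = 47/47 = 1, a_4 = floor((25 + 25)/1) = 50.
  m_5 = 1*50 - 25 = 25, d_5 = (672 - 25^2)/1 = 47/1 = 47: (m_5, d_5) = (m_1, d_1) = (25, 47), so from here the quotients repeat a_1, ..., a_4; the period length is 4.
Hence the expansion of sqrt(672) is a_0 = 25 followed by the repeating block 1, 11, 1, 50 (period 4).

[25; (1, 11, 1, 50)]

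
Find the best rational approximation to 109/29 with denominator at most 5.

15/4

Expand x = 109/29 as a continued fraction with the Euclidean algorithm:
  109 = 3*29 + 22, so a_0 = 3.
  29 = 1*22 + 7, so a_1 = 1.
  22 = 3*7 + 1, so a_2 = 3.
  7 = 7*1 + 0, so a_3 = 7.
so x = [3; 1, 3, 7].
Convergents (p_i = a_i*p_{i-1} + p_{i-2}, q_i = a_i*q_{i-1} + q_{i-2} with p_{-2}=0, p_{-1}=1, q_{-2}=1, q_{-1}=0), until the denominator exceeds 5:
  i=0: a_0=3, p_0 = 3*1 + 0 = 3, q_0 = 3*0 + 1 = 1.
  i=1: a_1=1, p_1 = 1*3 + 1 = 4, q_1 = 1*1 + 0 = 1.
  i=2: a_2=3, p_2 = 3*4 + 3 = 15, q_2 = 3*1 + 1 = 4.
  i=3: a_3=7, p_3 = 7*15 + 4 = 109, q_3 = 7*4 + 1 = 29.
q_3 = 29 > 5, so the last convergent with denominator <= 5 is p_2/q_2 = 15/4.
The closest fraction with denominator <= 5 is either p_2/q_2 or the intermediate fraction (k*p_2 + p_1)/(k*q_2 + q_1) with the largest k >= 1 whose denominator stays <= 5; these approach x as k grows, and every other convergent or intermediate fraction in range is farther away.
Largest k: floor((5 - q_1)/q_2) = floor((5 - 1)/4) = 1.
That gives (1*15 + 4)/(1*4 + 1) = 19/5.
Compare the errors: |x - 15/4| = |109*4 - 15*29|/(29*4) = 1/116, and |x - 19/5| = |109*5 - 19*29|/(29*5) = 6/145.
Cross-multiplying, 1*145 = 145 < 696 = 6*116, so 1/116 is smaller: the convergent 15/4 is closer to x than 19/5.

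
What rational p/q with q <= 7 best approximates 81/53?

3/2

Expand x = 81/53 as a continued fraction with the Euclidean algorithm:
  81 = 1*53 + 28, so a_0 = 1.
  53 = 1*28 + 25, so a_1 = 1.
  28 = 1*25 + 3, so a_2 = 1.
  25 = 8*3 + 1, so a_3 = 8.
  3 = 3*1 + 0, so a_4 = 3.
so x = [1; 1, 1, 8, 3].
Convergents (p_i = a_i*p_{i-1} + p_{i-2}, q_i = a_i*q_{i-1} + q_{i-2} with p_{-2}=0, p_{-1}=1, q_{-2}=1, q_{-1}=0), until the denominator exceeds 7:
  i=0: a_0=1, p_0 = 1*1 + 0 = 1, q_0 = 1*0 + 1 = 1.
  i=1: a_1=1, p_1 = 1*1 + 1 = 2, q_1 = 1*1 + 0 = 1.
  i=2: a_2=1, p_2 = 1*2 + 1 = 3, q_2 = 1*1 + 1 = 2.
  i=3: a_3=8, p_3 = 8*3 + 2 = 26, q_3 = 8*2 + 1 = 17.
q_3 = 17 > 7, so the last convergent with denominator <= 7 is p_2/q_2 = 3/2.
The closest fraction with denominator <= 7 is either p_2/q_2 or the intermediate fraction (k*p_2 + p_1)/(k*q_2 + q_1) with the largest k >= 1 whose denominator stays <= 7; these approach x as k grows, and every other convergent or intermediate fraction in range is farther away.
Largest k: floor((7 - q_1)/q_2) = floor((7 - 1)/2) = 3.
That gives (3*3 + 2)/(3*2 + 1) = 11/7.
Compare the errors: |x - 3/2| = |81*2 - 3*53|/(53*2) = 3/106, and |x - 11/7| = |81*7 - 11*53|/(53*7) = 16/371.
Cross-multiplying, 3*371 = 1113 < 1696 = 16*106, so 3/106 is smaller: the convergent 3/2 is closer to x than 11/7.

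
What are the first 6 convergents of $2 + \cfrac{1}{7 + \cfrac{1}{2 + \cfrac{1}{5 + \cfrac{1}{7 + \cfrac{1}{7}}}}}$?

2/1, 15/7, 32/15, 175/82, 1257/589, 8974/4205

Using the convergent recurrence p_i = a_i*p_{i-1} + p_{i-2}, q_i = a_i*q_{i-1} + q_{i-2} with p_{-2}=0, p_{-1}=1, q_{-2}=1, q_{-1}=0:
  i=0: a_0=2, p_0 = 2*1 + 0 = 2, q_0 = 2*0 + 1 = 1.
  i=1: a_1=7, p_1 = 7*2 + 1 = 15, q_1 = 7*1 + 0 = 7.
  i=2: a_2=2, p_2 = 2*15 + 2 = 32, q_2 = 2*7 + 1 = 15.
  i=3: a_3=5, p_3 = 5*32 + 15 = 175, q_3 = 5*15 + 7 = 82.
  i=4: a_4=7, p_4 = 7*175 + 32 = 1257, q_4 = 7*82 + 15 = 589.
  i=5: a_5=7, p_5 = 7*1257 + 175 = 8974, q_5 = 7*589 + 82 = 4205.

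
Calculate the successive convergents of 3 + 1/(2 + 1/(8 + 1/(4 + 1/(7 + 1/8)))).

Using the convergent recurrence p_i = a_i*p_{i-1} + p_{i-2}, q_i = a_i*q_{i-1} + q_{i-2} with p_{-2}=0, p_{-1}=1, q_{-2}=1, q_{-1}=0:
  i=0: a_0=3, p_0 = 3*1 + 0 = 3, q_0 = 3*0 + 1 = 1.
  i=1: a_1=2, p_1 = 2*3 + 1 = 7, q_1 = 2*1 + 0 = 2.
  i=2: a_2=8, p_2 = 8*7 + 3 = 59, q_2 = 8*2 + 1 = 17.
  i=3: a_3=4, p_3 = 4*59 + 7 = 243, q_3 = 4*17 + 2 = 70.
  i=4: a_4=7, p_4 = 7*243 + 59 = 1760, q_4 = 7*70 + 17 = 507.
  i=5: a_5=8, p_5 = 8*1760 + 243 = 14323, q_5 = 8*507 + 70 = 4126.

3/1, 7/2, 59/17, 243/70, 1760/507, 14323/4126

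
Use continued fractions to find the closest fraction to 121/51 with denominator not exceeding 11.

19/8

Expand x = 121/51 as a continued fraction with the Euclidean algorithm:
  121 = 2*51 + 19, so a_0 = 2.
  51 = 2*19 + 13, so a_1 = 2.
  19 = 1*13 + 6, so a_2 = 1.
  13 = 2*6 + 1, so a_3 = 2.
  6 = 6*1 + 0, so a_4 = 6.
so x = [2; 2, 1, 2, 6].
Convergents (p_i = a_i*p_{i-1} + p_{i-2}, q_i = a_i*q_{i-1} + q_{i-2} with p_{-2}=0, p_{-1}=1, q_{-2}=1, q_{-1}=0), until the denominator exceeds 11:
  i=0: a_0=2, p_0 = 2*1 + 0 = 2, q_0 = 2*0 + 1 = 1.
  i=1: a_1=2, p_1 = 2*2 + 1 = 5, q_1 = 2*1 + 0 = 2.
  i=2: a_2=1, p_2 = 1*5 + 2 = 7, q_2 = 1*2 + 1 = 3.
  i=3: a_3=2, p_3 = 2*7 + 5 = 19, q_3 = 2*3 + 2 = 8.
  i=4: a_4=6, p_4 = 6*19 + 7 = 121, q_4 = 6*8 + 3 = 51.
q_4 = 51 > 11, so the last convergent with denominator <= 11 is p_3/q_3 = 19/8.
The closest fraction with denominator <= 11 is either p_3/q_3 or the intermediate fraction (k*p_3 + p_2)/(k*q_3 + q_2) with the largest k >= 1 whose denominator stays <= 11; these approach x as k grows, and every other convergent or intermediate fraction in range is farther away.
Largest k: floor((11 - q_2)/q_3) = floor((11 - 3)/8) = 1.
That gives (1*19 + 7)/(1*8 + 3) = 26/11.
Compare the errors: |x - 19/8| = |121*8 - 19*51|/(51*8) = 1/408, and |x - 26/11| = |121*11 - 26*51|/(51*11) = 5/561.
Cross-multiplying, 1*561 = 561 < 2040 = 5*408, so 1/408 is smaller: the convergent 19/8 is closer to x than 26/11.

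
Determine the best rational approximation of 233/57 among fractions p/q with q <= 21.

Expand x = 233/57 as a continued fraction with the Euclidean algorithm:
  233 = 4*57 + 5, so a_0 = 4.
  57 = 11*5 + 2, so a_1 = 11.
  5 = 2*2 + 1, so a_2 = 2.
  2 = 2*1 + 0, so a_3 = 2.
so x = [4; 11, 2, 2].
Convergents (p_i = a_i*p_{i-1} + p_{i-2}, q_i = a_i*q_{i-1} + q_{i-2} with p_{-2}=0, p_{-1}=1, q_{-2}=1, q_{-1}=0), until the denominator exceeds 21:
  i=0: a_0=4, p_0 = 4*1 + 0 = 4, q_0 = 4*0 + 1 = 1.
  i=1: a_1=11, p_1 = 11*4 + 1 = 45, q_1 = 11*1 + 0 = 11.
  i=2: a_2=2, p_2 = 2*45 + 4 = 94, q_2 = 2*11 + 1 = 23.
q_2 = 23 > 21, so the last convergent with denominator <= 21 is p_1/q_1 = 45/11.
The closest fraction with denominator <= 21 is either p_1/q_1 or the intermediate fraction (k*p_1 + p_0)/(k*q_1 + q_0) with the largest k >= 1 whose denominator stays <= 21; these approach x as k grows, and every other convergent or intermediate fraction in range is farther away.
Largest k: floor((21 - q_0)/q_1) = floor((21 - 1)/11) = 1.
That gives (1*45 + 4)/(1*11 + 1) = 49/12.
Compare the errors: |x - 45/11| = |233*11 - 45*57|/(57*11) = 2/627, and |x - 49/12| = |233*12 - 49*57|/(57*12) = 3/684.
Cross-multiplying, 2*684 = 1368 < 1881 = 3*627, so 2/627 is smaller: the convergent 45/11 is closer to x than 49/12.

45/11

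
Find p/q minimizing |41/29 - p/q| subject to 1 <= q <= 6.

Expand x = 41/29 as a continued fraction with the Euclidean algorithm:
  41 = 1*29 + 12, so a_0 = 1.
  29 = 2*12 + 5, so a_1 = 2.
  12 = 2*5 + 2, so a_2 = 2.
  5 = 2*2 + 1, so a_3 = 2.
  2 = 2*1 + 0, so a_4 = 2.
so x = [1; 2, 2, 2, 2].
Convergents (p_i = a_i*p_{i-1} + p_{i-2}, q_i = a_i*q_{i-1} + q_{i-2} with p_{-2}=0, p_{-1}=1, q_{-2}=1, q_{-1}=0), until the denominator exceeds 6:
  i=0: a_0=1, p_0 = 1*1 + 0 = 1, q_0 = 1*0 + 1 = 1.
  i=1: a_1=2, p_1 = 2*1 + 1 = 3, q_1 = 2*1 + 0 = 2.
  i=2: a_2=2, p_2 = 2*3 + 1 = 7, q_2 = 2*2 + 1 = 5.
  i=3: a_3=2, p_3 = 2*7 + 3 = 17, q_3 = 2*5 + 2 = 12.
q_3 = 12 > 6, so the last convergent with denominator <= 6 is p_2/q_2 = 7/5.
The closest fraction with denominator <= 6 is either p_2/q_2 or the intermediate fraction (k*p_2 + p_1)/(k*q_2 + q_1) with the largest k >= 1 whose denominator stays <= 6; these approach x as k grows, and every other convergent or intermediate fraction in range is farther away.
Largest k: floor((6 - q_1)/q_2) = floor((6 - 2)/5) = 0.
Since k = 0, no intermediate fraction beyond p_2/q_2 has denominator <= 6, so the convergent 7/5 is the closest (its error is |41*5 - 7*29|/(29*5) = 2/145).

7/5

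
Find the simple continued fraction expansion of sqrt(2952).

Write x_i = (sqrt(2952) + m_i)/d_i with (m_0, d_0) = (0, 1). a_0 = floor(sqrt(2952)) = 54, since 54^2 = 2916 <= 2952 < 3025 = 55^2.
Iterate m_{i+1} = d_i*a_i - m_i, d_{i+1} = (2952 - m_{i+1}^2)/d_i, a_{i+1} = floor((a_0 + m_{i+1})/d_{i+1}):
  m_1 = 1*54 - 0 = 54, d_1 = (2952 - 54^2)/1 = 36/1 = 36, a_1 = floor((54 + 54)/36) = 3.
  m_2 = 36*3 - 54 = 54, d_2 = (2952 - 54^2)/36 = 36/36 = 1, a_2 = floor((54 + 54)/1) = 108.
  m_3 = 1*108 - 54 = 54, d_3 = (2952 - 54^2)/1 = 36/1 = 36: (m_3, d_3) = (m_1, d_1) = (54, 36), so from here the quotients repeat a_1, a_2; the period length is 2.
Hence the expansion of sqrt(2952) is a_0 = 54 followed by the repeating block 3, 108 (period 2).

[54; (3, 108)]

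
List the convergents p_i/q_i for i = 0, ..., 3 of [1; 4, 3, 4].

Using the convergent recurrence p_i = a_i*p_{i-1} + p_{i-2}, q_i = a_i*q_{i-1} + q_{i-2} with p_{-2}=0, p_{-1}=1, q_{-2}=1, q_{-1}=0:
  i=0: a_0=1, p_0 = 1*1 + 0 = 1, q_0 = 1*0 + 1 = 1.
  i=1: a_1=4, p_1 = 4*1 + 1 = 5, q_1 = 4*1 + 0 = 4.
  i=2: a_2=3, p_2 = 3*5 + 1 = 16, q_2 = 3*4 + 1 = 13.
  i=3: a_3=4, p_3 = 4*16 + 5 = 69, q_3 = 4*13 + 4 = 56.

1/1, 5/4, 16/13, 69/56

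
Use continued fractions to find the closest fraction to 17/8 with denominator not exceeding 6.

Expand x = 17/8 as a continued fraction with the Euclidean algorithm:
  17 = 2*8 + 1, so a_0 = 2.
  8 = 8*1 + 0, so a_1 = 8.
so x = [2; 8].
Convergents (p_i = a_i*p_{i-1} + p_{i-2}, q_i = a_i*q_{i-1} + q_{i-2} with p_{-2}=0, p_{-1}=1, q_{-2}=1, q_{-1}=0), until the denominator exceeds 6:
  i=0: a_0=2, p_0 = 2*1 + 0 = 2, q_0 = 2*0 + 1 = 1.
  i=1: a_1=8, p_1 = 8*2 + 1 = 17, q_1 = 8*1 + 0 = 8.
q_1 = 8 > 6, so the last convergent with denominator <= 6 is p_0/q_0 = 2/1.
The closest fraction with denominator <= 6 is either p_0/q_0 or the intermediate fraction (k*p_0 + p_{-1})/(k*q_0 + q_{-1}) with the largest k >= 1 whose denominator stays <= 6; these approach x as k grows, and every other convergent or intermediate fraction in range is farther away.
Largest k: floor((6 - q_{-1})/q_0) = floor((6 - 0)/1) = 6 (using the seeds p_{-1} = 1, q_{-1} = 0).
That gives (6*2 + 1)/(6*1 + 0) = 13/6.
Compare the errors: |x - 2/1| = |17*1 - 2*8|/(8*1) = 1/8, and |x - 13/6| = |17*6 - 13*8|/(8*6) = 2/48.
Cross-multiplying, 2*8 = 16 < 48 = 1*48, so 2/48 is smaller: the intermediate fraction 13/6 is closer to x than 2/1.

13/6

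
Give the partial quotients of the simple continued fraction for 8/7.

[1; 7]

Run the Euclidean algorithm on 8 and 7; the successive quotients are the partial quotients a_0, a_1, ... (each step inverts the fractional part left over by the previous one):
  8 = 1*7 + 1, so a_0 = 1.
  7 = 7*1 + 0, so a_1 = 7.
The remainder reaches 0 after 2 divisions, so the expansion has 2 partial quotients, read off in order.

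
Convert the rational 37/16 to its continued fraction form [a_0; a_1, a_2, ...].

[2; 3, 5]

Run the Euclidean algorithm on 37 and 16; the successive quotients are the partial quotients a_0, a_1, ... (each step inverts the fractional part left over by the previous one):
  37 = 2*16 + 5, so a_0 = 2.
  16 = 3*5 + 1, so a_1 = 3.
  5 = 5*1 + 0, so a_2 = 5.
The remainder reaches 0 after 3 divisions, so the expansion has 3 partial quotients, read off in order.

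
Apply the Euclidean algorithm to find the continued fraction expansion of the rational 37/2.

[18; 2]

Run the Euclidean algorithm on 37 and 2; the successive quotients are the partial quotients a_0, a_1, ... (each step inverts the fractional part left over by the previous one):
  37 = 18*2 + 1, so a_0 = 18.
  2 = 2*1 + 0, so a_1 = 2.
The remainder reaches 0 after 2 divisions, so the expansion has 2 partial quotients, read off in order.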